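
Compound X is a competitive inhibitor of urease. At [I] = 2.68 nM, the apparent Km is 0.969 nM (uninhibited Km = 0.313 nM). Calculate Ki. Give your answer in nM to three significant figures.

Competitive: Km,app = α·Km with α = 1 + [I]/Ki.
α = Km,app/Km = 0.969/0.313 = 3.096.
Since α = 1 + [I]/Ki, [I]/Ki = 3.096 − 1 = 2.096 and Ki = 2.68/2.096 = 1.28 nM.

1.28 nM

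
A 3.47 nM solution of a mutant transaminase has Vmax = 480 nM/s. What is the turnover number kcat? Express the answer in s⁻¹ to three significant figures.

138 s⁻¹

kcat = Vmax/[E]total = 480 nM/s / 3.47 nM = 138 s⁻¹.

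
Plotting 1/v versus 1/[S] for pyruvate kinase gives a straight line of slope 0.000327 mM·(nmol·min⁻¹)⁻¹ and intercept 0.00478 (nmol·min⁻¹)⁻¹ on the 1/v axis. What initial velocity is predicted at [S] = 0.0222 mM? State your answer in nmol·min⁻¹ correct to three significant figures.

The y-intercept is 1/Vmax, so Vmax = 1/0.00478 = 209 nmol·min⁻¹.
The slope is Km/Vmax, so Km = 0.000327 × 209 = 0.0684 mM.
Then v = 209 × 0.0222/(0.0684 + 0.0222) = 51.3 nmol·min⁻¹.

51.3 nmol·min⁻¹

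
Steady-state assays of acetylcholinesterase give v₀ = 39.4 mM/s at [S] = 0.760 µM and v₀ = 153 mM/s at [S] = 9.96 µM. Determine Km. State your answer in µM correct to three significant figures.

3.11 µM

In reciprocal form, 1/v = (Km/Vmax)·(1/[S]) + 1/Vmax. The two points give (1/[S], 1/v) = (1.316, 0.02538) and (0.1004, 0.006536).
Slope = (0.02538 − 0.006536)/(1.316 − 0.1004) = 0.01551; intercept = 0.02538 − 0.01551×1.316 = 0.004979.
Vmax = 1/intercept = 201 mM/s; Km = slope × Vmax = 0.01551 × 201 = 3.11 µM.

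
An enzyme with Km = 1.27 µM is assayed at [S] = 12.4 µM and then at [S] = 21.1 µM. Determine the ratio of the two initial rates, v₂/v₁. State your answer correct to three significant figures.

1.04

Since Vmax cancels, v₂/v₁ = [S]₂(Km+[S]₁) / [S]₁(Km+[S]₂).
= 21.1×(1.27+12.4) / (12.4×(1.27+21.1)) = 288.4/277.4 = 1.04.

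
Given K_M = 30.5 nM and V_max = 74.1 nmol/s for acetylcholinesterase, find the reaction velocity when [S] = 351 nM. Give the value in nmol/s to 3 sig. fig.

68.2 nmol/s

v = Vmax·[S]/(Km + [S]) = 74.1 × 351 / (30.5 + 351)
  = 26010 / 381.5 = 68.2 nmol/s.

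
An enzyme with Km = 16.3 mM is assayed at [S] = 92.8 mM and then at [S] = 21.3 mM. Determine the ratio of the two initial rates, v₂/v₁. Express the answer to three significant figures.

0.666

Since Vmax cancels, v₂/v₁ = [S]₂(Km+[S]₁) / [S]₁(Km+[S]₂).
= 21.3×(16.3+92.8) / (92.8×(16.3+21.3)) = 2324/3489 = 0.666.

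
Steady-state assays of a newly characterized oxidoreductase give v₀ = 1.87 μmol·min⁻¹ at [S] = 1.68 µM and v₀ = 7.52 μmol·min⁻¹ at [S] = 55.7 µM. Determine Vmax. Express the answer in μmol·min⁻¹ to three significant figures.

From v = Vmax[S]/(Km+[S]), each point gives Vmax = v(Km+[S])/[S].
Equating: 1.87(Km+1.68)/1.68 = 7.52(Km+55.7)/55.7.
1.113·Km + 1.87 = 0.1350·Km + 7.52, so (1.113 − 0.1350)·Km = 7.52 − 1.87.
Km = 5.650/0.9781 = 5.78 µM; then Vmax = 1.87(5.78+1.68)/1.68 = 8.30 μmol·min⁻¹.

8.30 μmol·min⁻¹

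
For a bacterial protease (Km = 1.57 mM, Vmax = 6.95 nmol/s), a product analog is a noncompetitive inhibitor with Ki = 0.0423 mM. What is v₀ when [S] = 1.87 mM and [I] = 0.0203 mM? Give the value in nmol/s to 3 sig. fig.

With α = 1 + [I]/Ki = 1 + 0.0203/0.0423 = 1.480, the noncompetitive rate law is v = (Vmax/α)·[S] / (Km + [S]).
v = (6.95/1.480)×1.87 / (1.57 + 1.87) = 8.782/3.440 = 2.55 nmol/s.

2.55 nmol/s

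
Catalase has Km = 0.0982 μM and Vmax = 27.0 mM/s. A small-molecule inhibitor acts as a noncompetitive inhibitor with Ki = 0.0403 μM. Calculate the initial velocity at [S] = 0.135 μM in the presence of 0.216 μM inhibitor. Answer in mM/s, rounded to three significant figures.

α = 1 + [I]/Ki = 1 + 0.216/0.0403 = 6.360.
For a noncompetitive inhibitor, Vmax is reduced to Vmax/α while Km is unchanged: Km,app = 0.0982 μM, Vmax,app = 4.25 mM/s.
v = Vmax,app·[S]/(Km,app + [S]) = 4.25 × 0.135/(0.0982 + 0.135) = 2.46 mM/s.

2.46 mM/s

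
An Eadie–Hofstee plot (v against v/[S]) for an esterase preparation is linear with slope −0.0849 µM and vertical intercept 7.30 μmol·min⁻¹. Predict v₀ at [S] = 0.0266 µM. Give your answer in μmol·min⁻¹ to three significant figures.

In the Eadie–Hofstee form v = Vmax − Km·(v/[S]), the slope is −Km and the intercept is Vmax, so Km = 0.0849 µM and Vmax = 7.30 μmol·min⁻¹.
v = 7.30 × 0.0266/(0.0849 + 0.0266) = 1.74 μmol·min⁻¹.

1.74 μmol·min⁻¹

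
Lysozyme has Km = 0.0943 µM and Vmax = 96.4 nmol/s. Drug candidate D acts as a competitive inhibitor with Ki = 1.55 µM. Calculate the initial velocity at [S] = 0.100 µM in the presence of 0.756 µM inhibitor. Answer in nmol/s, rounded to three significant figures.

40.1 nmol/s

With α = 1 + [I]/Ki = 1 + 0.756/1.55 = 1.488, the competitive rate law is v = Vmax[S] / (αKm + [S]).
v = 96.4×0.100 / (1.488×0.0943 + 0.100) = 9.640/0.2403 = 40.1 nmol/s.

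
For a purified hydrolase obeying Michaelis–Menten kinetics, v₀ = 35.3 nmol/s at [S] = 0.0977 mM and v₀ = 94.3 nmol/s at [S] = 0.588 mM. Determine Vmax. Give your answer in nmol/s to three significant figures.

In reciprocal form, 1/v = (Km/Vmax)·(1/[S]) + 1/Vmax. The two points give (1/[S], 1/v) = (10.24, 0.02833) and (1.701, 0.01060).
Slope = (0.02833 − 0.01060)/(10.24 − 1.701) = 0.002077; intercept = 0.02833 − 0.002077×10.24 = 0.007073.
Vmax = 1/intercept = 141 nmol/s; Km = slope × Vmax = 0.002077 × 141 = 0.294 mM.

141 nmol/s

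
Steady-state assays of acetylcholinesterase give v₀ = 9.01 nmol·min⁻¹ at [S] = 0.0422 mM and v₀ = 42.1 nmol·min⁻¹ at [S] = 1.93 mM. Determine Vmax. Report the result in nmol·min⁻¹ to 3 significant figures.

In reciprocal form, 1/v = (Km/Vmax)·(1/[S]) + 1/Vmax. The two points give (1/[S], 1/v) = (23.70, 0.1110) and (0.5181, 0.02375).
Slope = (0.1110 − 0.02375)/(23.70 − 0.5181) = 0.003764; intercept = 0.1110 − 0.003764×23.70 = 0.02180.
Vmax = 1/intercept = 45.9 nmol·min⁻¹; Km = slope × Vmax = 0.003764 × 45.9 = 0.173 mM.

45.9 nmol·min⁻¹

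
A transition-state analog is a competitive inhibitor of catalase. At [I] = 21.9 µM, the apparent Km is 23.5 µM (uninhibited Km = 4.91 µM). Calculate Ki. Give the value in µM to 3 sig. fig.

Competitive: Km,app = α·Km with α = 1 + [I]/Ki.
α = Km,app/Km = 23.5/4.91 = 4.786.
Ki = [I]/(α − 1) = 21.9/3.786 = 5.78 µM.

5.78 µM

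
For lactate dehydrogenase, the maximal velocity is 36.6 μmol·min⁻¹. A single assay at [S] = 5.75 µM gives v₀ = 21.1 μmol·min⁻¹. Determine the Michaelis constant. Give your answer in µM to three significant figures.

4.22 µM

v/Vmax = 21.1/36.6 = 0.5765 = [S]/(Km+[S]).
So Km + [S] = [S]/0.5765 = 9.974 µM, giving Km = 9.974 − 5.75 = 4.22 µM.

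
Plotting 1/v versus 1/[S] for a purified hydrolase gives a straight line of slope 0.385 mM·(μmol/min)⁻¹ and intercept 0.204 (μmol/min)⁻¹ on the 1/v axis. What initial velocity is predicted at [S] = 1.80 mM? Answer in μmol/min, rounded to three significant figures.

The y-intercept is 1/Vmax, so Vmax = 1/0.204 = 4.90 μmol/min.
The slope is Km/Vmax, so Km = 0.385 × 4.90 = 1.89 mM.
Then v = 4.90 × 1.80/(1.89 + 1.80) = 2.39 μmol/min.

2.39 μmol/min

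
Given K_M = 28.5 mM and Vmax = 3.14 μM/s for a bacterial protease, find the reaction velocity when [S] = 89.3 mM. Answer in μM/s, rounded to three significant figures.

2.38 μM/s

[S]/(Km+[S]) = 89.3/117.8 = 0.7581, the fractional saturation.
v = 0.7581 × Vmax = 0.7581 × 3.14 = 2.38 μM/s.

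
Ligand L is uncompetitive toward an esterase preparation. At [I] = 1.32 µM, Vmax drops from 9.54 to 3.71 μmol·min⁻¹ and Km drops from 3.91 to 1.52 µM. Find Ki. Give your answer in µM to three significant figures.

0.840 µM

Uncompetitive: Vmax,app = Vmax/α (and Km,app = Km/α) with α = 1 + [I]/Ki.
α = Vmax/Vmax,app = 9.54/3.71 = 2.571.
Ki = [I]/(α − 1) = 1.32/1.571 = 0.840 µM.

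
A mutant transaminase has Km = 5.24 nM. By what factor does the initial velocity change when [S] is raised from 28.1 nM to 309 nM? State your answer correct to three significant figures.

1.17

The fractional saturations are [S]/(Km+[S]) = 28.1/33.34 = 0.8428 and 309/314.2 = 0.9833.
v₂/v₁ is just their ratio: 0.9833/0.8428 = 1.17.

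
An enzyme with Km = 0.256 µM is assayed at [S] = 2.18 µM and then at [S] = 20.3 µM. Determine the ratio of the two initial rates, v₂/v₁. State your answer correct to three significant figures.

Since Vmax cancels, v₂/v₁ = [S]₂(Km+[S]₁) / [S]₁(Km+[S]₂).
= 20.3×(0.256+2.18) / (2.18×(0.256+20.3)) = 49.45/44.81 = 1.10.

1.10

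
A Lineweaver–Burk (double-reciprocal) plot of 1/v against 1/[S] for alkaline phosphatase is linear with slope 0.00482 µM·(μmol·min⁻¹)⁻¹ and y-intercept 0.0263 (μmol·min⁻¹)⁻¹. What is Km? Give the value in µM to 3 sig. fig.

0.183 µM

y-intercept = 1/Vmax ⇒ Vmax = 38.0 μmol·min⁻¹; slope = Km/Vmax ⇒ Km = slope × Vmax.
Km = 0.00482 × 38.0 = 0.183 µM.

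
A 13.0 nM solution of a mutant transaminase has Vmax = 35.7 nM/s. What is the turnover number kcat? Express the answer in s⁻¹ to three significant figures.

kcat = Vmax/[E]total = 35.7 nM/s / 13.0 nM = 2.75 s⁻¹.

2.75 s⁻¹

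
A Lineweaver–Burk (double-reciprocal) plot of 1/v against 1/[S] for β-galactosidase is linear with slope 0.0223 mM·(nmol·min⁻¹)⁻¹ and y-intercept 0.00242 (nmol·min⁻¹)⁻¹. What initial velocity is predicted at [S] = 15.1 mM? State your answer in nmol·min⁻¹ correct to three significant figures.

257 nmol·min⁻¹

The y-intercept is 1/Vmax, so Vmax = 1/0.00242 = 413 nmol·min⁻¹.
The slope is Km/Vmax, so Km = 0.0223 × 413 = 9.21 mM.
Then v = 413 × 15.1/(9.21 + 15.1) = 257 nmol·min⁻¹.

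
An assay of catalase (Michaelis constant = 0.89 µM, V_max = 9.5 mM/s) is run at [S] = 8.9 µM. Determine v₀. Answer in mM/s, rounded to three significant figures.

8.64 mM/s

[S]/(Km+[S]) = 8.9/9.790 = 0.9091, the fractional saturation.
v = 0.9091 × Vmax = 0.9091 × 9.5 = 8.64 mM/s.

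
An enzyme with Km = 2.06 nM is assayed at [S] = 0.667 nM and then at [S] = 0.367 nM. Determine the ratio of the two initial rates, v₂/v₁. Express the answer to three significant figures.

0.618

The fractional saturations are [S]/(Km+[S]) = 0.667/2.727 = 0.2446 and 0.367/2.427 = 0.1512.
v₂/v₁ is just their ratio: 0.1512/0.2446 = 0.618.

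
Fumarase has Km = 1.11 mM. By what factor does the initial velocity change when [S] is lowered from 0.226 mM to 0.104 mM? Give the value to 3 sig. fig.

0.506

The fractional saturations are [S]/(Km+[S]) = 0.226/1.336 = 0.1692 and 0.104/1.214 = 0.08567.
v₂/v₁ is just their ratio: 0.08567/0.1692 = 0.506.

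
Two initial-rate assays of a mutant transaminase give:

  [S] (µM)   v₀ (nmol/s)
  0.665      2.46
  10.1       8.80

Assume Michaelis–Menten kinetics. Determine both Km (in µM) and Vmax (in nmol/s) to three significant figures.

From v = Vmax[S]/(Km+[S]), each point gives Vmax = v(Km+[S])/[S].
Equating: 2.46(Km+0.665)/0.665 = 8.80(Km+10.1)/10.1.
3.699·Km + 2.46 = 0.8713·Km + 8.80, so (3.699 − 0.8713)·Km = 8.80 − 2.46.
Km = 6.340/2.828 = 2.24 µM; then Vmax = 2.46(2.24+0.665)/0.665 = 10.8 nmol/s.

Km = 2.24 µM; Vmax = 10.8 nmol/s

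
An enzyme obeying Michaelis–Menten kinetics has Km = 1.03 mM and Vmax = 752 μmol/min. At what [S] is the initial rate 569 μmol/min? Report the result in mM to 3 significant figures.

The required fractional saturation is v/Vmax = 569/752 = 0.7566.
Then [S]/(Km+[S]) = 0.7566 ⇒ [S] = 1.03 × 0.7566/(1 − 0.7566) = 3.20 mM.

3.20 mM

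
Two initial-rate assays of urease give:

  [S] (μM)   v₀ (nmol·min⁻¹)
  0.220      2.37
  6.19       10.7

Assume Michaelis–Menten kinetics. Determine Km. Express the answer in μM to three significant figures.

In reciprocal form, 1/v = (Km/Vmax)·(1/[S]) + 1/Vmax. The two points give (1/[S], 1/v) = (4.545, 0.4219) and (0.1616, 0.09346).
Slope = (0.4219 − 0.09346)/(4.545 − 0.1616) = 0.07493; intercept = 0.4219 − 0.07493×4.545 = 0.08135.
Vmax = 1/intercept = 12.3 nmol·min⁻¹; Km = slope × Vmax = 0.07493 × 12.3 = 0.921 μM.

0.921 μM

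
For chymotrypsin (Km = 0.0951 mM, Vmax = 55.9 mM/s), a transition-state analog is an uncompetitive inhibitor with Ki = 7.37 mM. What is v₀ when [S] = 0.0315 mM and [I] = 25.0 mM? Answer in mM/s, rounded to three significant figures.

7.54 mM/s

With α = 1 + [I]/Ki = 1 + 25.0/7.37 = 4.392, the uncompetitive rate law is v = (Vmax/α)·[S] / (Km/α + [S]).
v = (55.9/4.392)×0.0315 / (0.0951/4.392 + 0.0315) = 0.4009/0.05315 = 7.54 mM/s.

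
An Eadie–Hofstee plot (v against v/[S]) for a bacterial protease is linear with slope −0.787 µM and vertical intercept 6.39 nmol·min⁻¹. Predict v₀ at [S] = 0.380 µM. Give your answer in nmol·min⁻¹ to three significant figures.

In the Eadie–Hofstee form v = Vmax − Km·(v/[S]), the slope is −Km and the intercept is Vmax, so Km = 0.787 µM and Vmax = 6.39 nmol·min⁻¹.
v = 6.39 × 0.380/(0.787 + 0.380) = 2.08 nmol·min⁻¹.

2.08 nmol·min⁻¹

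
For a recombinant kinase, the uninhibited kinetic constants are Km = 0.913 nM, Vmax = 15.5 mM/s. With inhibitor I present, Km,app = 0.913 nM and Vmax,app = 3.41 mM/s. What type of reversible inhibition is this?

Vmax decreases (15.5 → 3.41 mM/s) while Km is unchanged — pure noncompetitive inhibition.

noncompetitive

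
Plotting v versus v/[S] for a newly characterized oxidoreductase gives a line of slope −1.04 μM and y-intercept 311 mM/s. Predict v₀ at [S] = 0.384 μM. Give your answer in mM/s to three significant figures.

In the Eadie–Hofstee form v = Vmax − Km·(v/[S]), the slope is −Km and the intercept is Vmax, so Km = 1.04 μM and Vmax = 311 mM/s.
v = 311 × 0.384/(1.04 + 0.384) = 83.9 mM/s.

83.9 mM/s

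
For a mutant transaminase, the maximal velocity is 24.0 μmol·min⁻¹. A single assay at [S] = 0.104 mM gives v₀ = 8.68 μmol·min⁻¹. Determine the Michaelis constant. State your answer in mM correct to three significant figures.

0.184 mM

v/Vmax = 8.68/24.0 = 0.3617 = [S]/(Km+[S]).
So Km + [S] = [S]/0.3617 = 0.2876 mM, giving Km = 0.2876 − 0.104 = 0.184 mM.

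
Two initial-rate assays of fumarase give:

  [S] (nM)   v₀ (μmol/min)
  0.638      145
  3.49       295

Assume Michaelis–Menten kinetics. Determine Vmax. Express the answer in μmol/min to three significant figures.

In reciprocal form, 1/v = (Km/Vmax)·(1/[S]) + 1/Vmax. The two points give (1/[S], 1/v) = (1.567, 0.006897) and (0.2865, 0.003390).
Slope = (0.006897 − 0.003390)/(1.567 − 0.2865) = 0.002738; intercept = 0.006897 − 0.002738×1.567 = 0.002605.
Vmax = 1/intercept = 384 μmol/min; Km = slope × Vmax = 0.002738 × 384 = 1.05 nM.

384 μmol/min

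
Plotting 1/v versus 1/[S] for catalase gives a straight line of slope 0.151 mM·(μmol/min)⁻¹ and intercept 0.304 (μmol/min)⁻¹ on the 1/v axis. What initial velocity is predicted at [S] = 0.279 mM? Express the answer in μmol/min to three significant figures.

1.18 μmol/min

The y-intercept is 1/Vmax, so Vmax = 1/0.304 = 3.29 μmol/min.
The slope is Km/Vmax, so Km = 0.151 × 3.29 = 0.497 mM.
Then v = 3.29 × 0.279/(0.497 + 0.279) = 1.18 μmol/min.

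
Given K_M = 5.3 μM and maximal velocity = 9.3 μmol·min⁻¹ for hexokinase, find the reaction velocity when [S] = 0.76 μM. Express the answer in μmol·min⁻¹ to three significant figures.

1.17 μmol·min⁻¹

[S]/(Km+[S]) = 0.76/6.060 = 0.1254, the fractional saturation.
v = 0.1254 × Vmax = 0.1254 × 9.3 = 1.17 μmol·min⁻¹.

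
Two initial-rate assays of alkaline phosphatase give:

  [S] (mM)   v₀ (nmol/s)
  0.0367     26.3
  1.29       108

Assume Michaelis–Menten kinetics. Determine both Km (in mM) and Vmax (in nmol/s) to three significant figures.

From v = Vmax[S]/(Km+[S]), each point gives Vmax = v(Km+[S])/[S].
Equating: 26.3(Km+0.0367)/0.0367 = 108(Km+1.29)/1.29.
716.6·Km + 26.3 = 83.72·Km + 108, so (716.6 − 83.72)·Km = 108 − 26.3.
Km = 81.70/632.9 = 0.129 mM; then Vmax = 26.3(0.129+0.0367)/0.0367 = 119 nmol/s.

Km = 0.129 mM; Vmax = 119 nmol/s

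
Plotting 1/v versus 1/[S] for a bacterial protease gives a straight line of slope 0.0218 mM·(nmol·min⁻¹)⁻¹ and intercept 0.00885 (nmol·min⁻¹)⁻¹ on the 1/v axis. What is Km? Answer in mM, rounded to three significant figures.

y-intercept = 1/Vmax ⇒ Vmax = 113 nmol·min⁻¹; slope = Km/Vmax ⇒ Km = slope × Vmax.
Km = 0.0218 × 113 = 2.46 mM.

2.46 mM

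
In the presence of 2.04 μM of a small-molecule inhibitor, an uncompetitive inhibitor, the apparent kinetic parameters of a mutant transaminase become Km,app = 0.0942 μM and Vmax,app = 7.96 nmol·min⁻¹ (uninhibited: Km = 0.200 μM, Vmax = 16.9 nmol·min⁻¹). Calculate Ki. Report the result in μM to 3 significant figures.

1.82 μM

Uncompetitive: Vmax,app = Vmax/α (and Km,app = Km/α) with α = 1 + [I]/Ki.
α = Vmax/Vmax,app = 16.9/7.96 = 2.123.
Ki = [I]/(α − 1) = 2.04/1.123 = 1.82 μM.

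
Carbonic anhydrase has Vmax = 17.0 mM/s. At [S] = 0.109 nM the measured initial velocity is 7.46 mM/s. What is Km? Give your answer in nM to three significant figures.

v/Vmax = 7.46/17.0 = 0.4388 = [S]/(Km+[S]).
So Km + [S] = [S]/0.4388 = 0.2484 nM, giving Km = 0.2484 − 0.109 = 0.139 nM.

0.139 nM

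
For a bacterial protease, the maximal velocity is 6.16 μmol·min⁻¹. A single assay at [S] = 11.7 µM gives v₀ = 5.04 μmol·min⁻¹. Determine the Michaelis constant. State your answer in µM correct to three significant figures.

2.60 µM

From v = Vmax[S]/(Km+[S]), Km = [S](Vmax − v)/v.
Km = 11.7 × (6.16 − 5.04) / 5.04 = 13.10/5.04 = 2.60 µM.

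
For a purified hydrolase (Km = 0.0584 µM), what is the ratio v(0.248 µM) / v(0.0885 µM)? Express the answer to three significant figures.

1.34

Since Vmax cancels, v₂/v₁ = [S]₂(Km+[S]₁) / [S]₁(Km+[S]₂).
= 0.248×(0.0584+0.0885) / (0.0885×(0.0584+0.248)) = 0.03643/0.02712 = 1.34.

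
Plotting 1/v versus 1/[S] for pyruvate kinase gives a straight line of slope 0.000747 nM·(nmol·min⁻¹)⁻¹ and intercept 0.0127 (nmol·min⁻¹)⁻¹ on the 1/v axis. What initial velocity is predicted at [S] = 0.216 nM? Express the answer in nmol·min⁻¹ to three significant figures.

61.9 nmol·min⁻¹

The y-intercept is 1/Vmax, so Vmax = 1/0.0127 = 78.7 nmol·min⁻¹.
The slope is Km/Vmax, so Km = 0.000747 × 78.7 = 0.0588 nM.
Then v = 78.7 × 0.216/(0.0588 + 0.216) = 61.9 nmol·min⁻¹.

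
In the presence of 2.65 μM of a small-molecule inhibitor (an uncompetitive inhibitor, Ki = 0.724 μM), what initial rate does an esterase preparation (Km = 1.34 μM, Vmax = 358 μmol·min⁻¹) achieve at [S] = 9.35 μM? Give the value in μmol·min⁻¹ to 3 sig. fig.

With α = 1 + [I]/Ki = 1 + 2.65/0.724 = 4.660, the uncompetitive rate law is v = (Vmax/α)·[S] / (Km/α + [S]).
v = (358/4.660)×9.35 / (1.34/4.660 + 9.35) = 718.3/9.638 = 74.5 μmol·min⁻¹.

74.5 μmol·min⁻¹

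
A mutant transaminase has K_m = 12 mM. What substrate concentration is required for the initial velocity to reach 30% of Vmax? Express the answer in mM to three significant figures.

5.14 mM

v/Vmax = [S]/(Km+[S]) = 0.3, so [S] = Km·0.3/(1 − 0.3) = 12 × 0.4286.
[S] = 5.14 mM.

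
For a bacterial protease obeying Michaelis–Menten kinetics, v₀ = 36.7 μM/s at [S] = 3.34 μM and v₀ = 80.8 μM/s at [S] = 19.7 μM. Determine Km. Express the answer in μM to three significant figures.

In reciprocal form, 1/v = (Km/Vmax)·(1/[S]) + 1/Vmax. The two points give (1/[S], 1/v) = (0.2994, 0.02725) and (0.05076, 0.01238).
Slope = (0.02725 − 0.01238)/(0.2994 − 0.05076) = 0.05981; intercept = 0.02725 − 0.05981×0.2994 = 0.009340.
Vmax = 1/intercept = 107 μM/s; Km = slope × Vmax = 0.05981 × 107 = 6.40 μM.

6.40 μM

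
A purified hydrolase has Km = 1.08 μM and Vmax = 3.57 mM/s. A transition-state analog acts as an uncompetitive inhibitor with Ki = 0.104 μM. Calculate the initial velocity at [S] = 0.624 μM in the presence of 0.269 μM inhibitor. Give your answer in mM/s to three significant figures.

α = 1 + [I]/Ki = 1 + 0.269/0.104 = 3.587.
For an uncompetitive inhibitor, both parameters are divided by α, giving Vmax/α and Km/α: Km,app = 0.301 μM, Vmax,app = 0.995 mM/s.
v = Vmax,app·[S]/(Km,app + [S]) = 0.995 × 0.624/(0.301 + 0.624) = 0.671 mM/s.

0.671 mM/s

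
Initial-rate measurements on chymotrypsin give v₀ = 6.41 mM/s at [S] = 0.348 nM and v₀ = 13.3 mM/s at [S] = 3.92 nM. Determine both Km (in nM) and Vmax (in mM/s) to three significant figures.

Km = 0.459 nM; Vmax = 14.9 mM/s

From v = Vmax[S]/(Km+[S]), each point gives Vmax = v(Km+[S])/[S].
Equating: 6.41(Km+0.348)/0.348 = 13.3(Km+3.92)/3.92.
18.42·Km + 6.41 = 3.393·Km + 13.3, so (18.42 − 3.393)·Km = 13.3 − 6.41.
Km = 6.890/15.03 = 0.459 nM; then Vmax = 6.41(0.459+0.348)/0.348 = 14.9 mM/s.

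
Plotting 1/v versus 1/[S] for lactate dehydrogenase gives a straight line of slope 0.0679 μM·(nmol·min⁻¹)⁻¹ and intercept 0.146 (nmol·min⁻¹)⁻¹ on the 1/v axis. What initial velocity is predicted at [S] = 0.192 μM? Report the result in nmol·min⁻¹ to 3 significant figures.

2.00 nmol·min⁻¹

The y-intercept is 1/Vmax, so Vmax = 1/0.146 = 6.85 nmol·min⁻¹.
The slope is Km/Vmax, so Km = 0.0679 × 6.85 = 0.465 μM.
Then v = 6.85 × 0.192/(0.465 + 0.192) = 2.00 nmol·min⁻¹.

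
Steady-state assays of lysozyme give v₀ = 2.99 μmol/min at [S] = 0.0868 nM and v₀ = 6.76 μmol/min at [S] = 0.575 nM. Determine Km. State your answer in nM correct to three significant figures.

0.166 nM

In reciprocal form, 1/v = (Km/Vmax)·(1/[S]) + 1/Vmax. The two points give (1/[S], 1/v) = (11.52, 0.3344) and (1.739, 0.1479).
Slope = (0.3344 − 0.1479)/(11.52 − 1.739) = 0.01907; intercept = 0.3344 − 0.01907×11.52 = 0.1148.
Vmax = 1/intercept = 8.71 μmol/min; Km = slope × Vmax = 0.01907 × 8.71 = 0.166 nM.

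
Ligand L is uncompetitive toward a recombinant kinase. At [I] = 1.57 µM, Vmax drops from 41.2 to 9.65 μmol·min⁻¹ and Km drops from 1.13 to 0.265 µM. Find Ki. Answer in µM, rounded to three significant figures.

Uncompetitive: Vmax,app = Vmax/α (and Km,app = Km/α) with α = 1 + [I]/Ki.
α = Vmax/Vmax,app = 41.2/9.65 = 4.269.
Since α = 1 + [I]/Ki, [I]/Ki = 4.269 − 1 = 3.269 and Ki = 1.57/3.269 = 0.480 µM.

0.480 µM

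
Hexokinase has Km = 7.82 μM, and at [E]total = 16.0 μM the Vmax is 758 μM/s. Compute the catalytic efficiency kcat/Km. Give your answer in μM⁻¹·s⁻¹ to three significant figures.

6.06 μM⁻¹·s⁻¹

kcat = Vmax/[E]total = 758/16.0 = 47.4 s⁻¹.
kcat/Km = 47.4/7.82 = 6.06 μM⁻¹·s⁻¹.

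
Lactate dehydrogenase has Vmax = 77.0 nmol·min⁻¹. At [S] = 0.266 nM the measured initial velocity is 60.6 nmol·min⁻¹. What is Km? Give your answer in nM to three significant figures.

v/Vmax = 60.6/77.0 = 0.7870 = [S]/(Km+[S]).
So Km + [S] = [S]/0.7870 = 0.3380 nM, giving Km = 0.3380 − 0.266 = 0.0720 nM.

0.0720 nM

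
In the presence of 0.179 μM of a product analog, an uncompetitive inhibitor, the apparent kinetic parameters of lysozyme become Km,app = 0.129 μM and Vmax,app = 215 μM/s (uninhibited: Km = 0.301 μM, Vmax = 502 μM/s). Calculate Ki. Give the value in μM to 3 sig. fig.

Uncompetitive: Vmax,app = Vmax/α (and Km,app = Km/α) with α = 1 + [I]/Ki.
α = Vmax/Vmax,app = 502/215 = 2.335.
Ki = [I]/(α − 1) = 0.179/1.335 = 0.134 μM.

0.134 μM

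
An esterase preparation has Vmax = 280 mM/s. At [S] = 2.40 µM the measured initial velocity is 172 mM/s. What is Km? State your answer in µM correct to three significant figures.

From v = Vmax[S]/(Km+[S]), Km = [S](Vmax − v)/v.
Km = 2.40 × (280 − 172) / 172 = 259.2/172 = 1.51 µM.

1.51 µM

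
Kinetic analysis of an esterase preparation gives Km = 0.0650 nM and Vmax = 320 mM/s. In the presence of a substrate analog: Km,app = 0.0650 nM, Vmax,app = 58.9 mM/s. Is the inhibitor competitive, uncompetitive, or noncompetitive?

noncompetitive

Vmax decreases (320 → 58.9 mM/s) while Km is unchanged — pure noncompetitive inhibition.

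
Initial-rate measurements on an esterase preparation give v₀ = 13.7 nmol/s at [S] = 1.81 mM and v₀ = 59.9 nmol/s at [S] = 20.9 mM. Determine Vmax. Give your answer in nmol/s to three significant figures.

From v = Vmax[S]/(Km+[S]), each point gives Vmax = v(Km+[S])/[S].
Equating: 13.7(Km+1.81)/1.81 = 59.9(Km+20.9)/20.9.
7.569·Km + 13.7 = 2.866·Km + 59.9, so (7.569 − 2.866)·Km = 59.9 − 13.7.
Km = 46.20/4.703 = 9.82 mM; then Vmax = 13.7(9.82+1.81)/1.81 = 88.1 nmol/s.

88.1 nmol/s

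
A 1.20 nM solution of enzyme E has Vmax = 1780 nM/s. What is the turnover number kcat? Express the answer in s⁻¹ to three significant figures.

1480 s⁻¹

kcat = Vmax/[E]total = 1780 nM/s / 1.20 nM = 1480 s⁻¹.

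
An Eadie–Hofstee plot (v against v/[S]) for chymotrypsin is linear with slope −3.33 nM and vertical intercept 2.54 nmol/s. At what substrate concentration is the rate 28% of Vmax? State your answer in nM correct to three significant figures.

1.30 nM

The Eadie–Hofstee slope gives Km = 3.33 nM (slope = −Km).
v/Vmax = [S]/(Km+[S]) = 0.28 ⇒ [S] = Km·0.28/(1−0.28) = 3.33 × 0.3889 = 1.30 nM.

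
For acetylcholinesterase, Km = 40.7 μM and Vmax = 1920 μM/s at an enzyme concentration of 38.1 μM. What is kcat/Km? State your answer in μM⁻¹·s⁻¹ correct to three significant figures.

kcat = Vmax/[E]total = 1920/38.1 = 50.4 s⁻¹.
kcat/Km = 50.4/40.7 = 1.24 μM⁻¹·s⁻¹.

1.24 μM⁻¹·s⁻¹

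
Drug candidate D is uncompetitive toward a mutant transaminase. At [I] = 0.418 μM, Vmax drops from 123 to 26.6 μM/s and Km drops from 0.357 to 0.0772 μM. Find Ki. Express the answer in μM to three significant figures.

Uncompetitive: Vmax,app = Vmax/α (and Km,app = Km/α) with α = 1 + [I]/Ki.
α = Vmax/Vmax,app = 123/26.6 = 4.624.
Ki = [I]/(α − 1) = 0.418/3.624 = 0.115 μM.

0.115 μM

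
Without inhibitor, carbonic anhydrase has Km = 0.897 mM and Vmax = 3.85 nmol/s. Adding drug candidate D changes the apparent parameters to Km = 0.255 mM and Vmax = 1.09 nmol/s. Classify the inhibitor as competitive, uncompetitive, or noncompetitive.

Both Km and Vmax decrease by the same factor (~3.52-fold) — characteristic of uncompetitive inhibition.

uncompetitive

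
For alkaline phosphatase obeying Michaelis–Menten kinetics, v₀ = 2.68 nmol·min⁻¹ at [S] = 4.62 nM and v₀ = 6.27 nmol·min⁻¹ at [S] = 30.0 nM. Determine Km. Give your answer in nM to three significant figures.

In reciprocal form, 1/v = (Km/Vmax)·(1/[S]) + 1/Vmax. The two points give (1/[S], 1/v) = (0.2165, 0.3731) and (0.03333, 0.1595).
Slope = (0.3731 − 0.1595)/(0.2165 − 0.03333) = 1.167; intercept = 0.3731 − 1.167×0.2165 = 0.1206.
Vmax = 1/intercept = 8.29 nmol·min⁻¹; Km = slope × Vmax = 1.167 × 8.29 = 9.67 nM.

9.67 nM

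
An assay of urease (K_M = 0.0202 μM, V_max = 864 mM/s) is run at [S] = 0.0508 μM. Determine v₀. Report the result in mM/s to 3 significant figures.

618 mM/s

v = Vmax·[S]/(Km + [S]) = 864 × 0.0508 / (0.0202 + 0.0508)
  = 43.89 / 0.07100 = 618 mM/s.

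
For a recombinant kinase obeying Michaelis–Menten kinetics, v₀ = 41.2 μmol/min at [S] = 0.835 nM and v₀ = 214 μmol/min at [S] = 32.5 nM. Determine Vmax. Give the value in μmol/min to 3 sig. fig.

241 μmol/min

In reciprocal form, 1/v = (Km/Vmax)·(1/[S]) + 1/Vmax. The two points give (1/[S], 1/v) = (1.198, 0.02427) and (0.03077, 0.004673).
Slope = (0.02427 − 0.004673)/(1.198 − 0.03077) = 0.01680; intercept = 0.02427 − 0.01680×1.198 = 0.004156.
Vmax = 1/intercept = 241 μmol/min; Km = slope × Vmax = 0.01680 × 241 = 4.04 nM.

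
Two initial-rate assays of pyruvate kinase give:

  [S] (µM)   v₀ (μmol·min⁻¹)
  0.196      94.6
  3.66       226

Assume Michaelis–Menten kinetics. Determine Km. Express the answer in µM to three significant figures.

0.312 µM

In reciprocal form, 1/v = (Km/Vmax)·(1/[S]) + 1/Vmax. The two points give (1/[S], 1/v) = (5.102, 0.01057) and (0.2732, 0.004425).
Slope = (0.01057 − 0.004425)/(5.102 − 0.2732) = 0.001273; intercept = 0.01057 − 0.001273×5.102 = 0.004077.
Vmax = 1/intercept = 245 μmol·min⁻¹; Km = slope × Vmax = 0.001273 × 245 = 0.312 µM.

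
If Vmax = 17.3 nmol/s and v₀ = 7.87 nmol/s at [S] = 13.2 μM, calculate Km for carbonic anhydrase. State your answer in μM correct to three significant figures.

From v = Vmax[S]/(Km+[S]), Km = [S](Vmax − v)/v.
Km = 13.2 × (17.3 − 7.87) / 7.87 = 124.5/7.87 = 15.8 μM.

15.8 μM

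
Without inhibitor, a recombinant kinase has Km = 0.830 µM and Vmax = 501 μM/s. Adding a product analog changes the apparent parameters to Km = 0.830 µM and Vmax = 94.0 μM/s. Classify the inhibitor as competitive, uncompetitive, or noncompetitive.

noncompetitive

Vmax decreases (501 → 94.0 μM/s) while Km is unchanged — pure noncompetitive inhibition.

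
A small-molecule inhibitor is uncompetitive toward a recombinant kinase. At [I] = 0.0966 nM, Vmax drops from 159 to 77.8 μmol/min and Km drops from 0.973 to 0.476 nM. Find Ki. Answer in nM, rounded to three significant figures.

0.0926 nM

Uncompetitive: Vmax,app = Vmax/α (and Km,app = Km/α) with α = 1 + [I]/Ki.
α = Vmax/Vmax,app = 159/77.8 = 2.044.
Since α = 1 + [I]/Ki, [I]/Ki = 2.044 − 1 = 1.044 and Ki = 0.0966/1.044 = 0.0926 nM.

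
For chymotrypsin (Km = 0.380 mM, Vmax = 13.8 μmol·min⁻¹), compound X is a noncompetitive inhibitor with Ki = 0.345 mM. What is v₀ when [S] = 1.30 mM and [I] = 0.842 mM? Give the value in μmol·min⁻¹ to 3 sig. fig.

3.10 μmol·min⁻¹

With α = 1 + [I]/Ki = 1 + 0.842/0.345 = 3.441, the noncompetitive rate law is v = (Vmax/α)·[S] / (Km + [S]).
v = (13.8/3.441)×1.30 / (0.380 + 1.30) = 5.214/1.680 = 3.10 μmol·min⁻¹.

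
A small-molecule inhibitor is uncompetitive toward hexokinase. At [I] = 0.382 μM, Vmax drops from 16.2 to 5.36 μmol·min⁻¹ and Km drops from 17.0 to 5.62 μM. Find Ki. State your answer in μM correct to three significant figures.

0.189 μM

Uncompetitive: Vmax,app = Vmax/α (and Km,app = Km/α) with α = 1 + [I]/Ki.
α = Vmax/Vmax,app = 16.2/5.36 = 3.022.
Since α = 1 + [I]/Ki, [I]/Ki = 3.022 − 1 = 2.022 and Ki = 0.382/2.022 = 0.189 μM.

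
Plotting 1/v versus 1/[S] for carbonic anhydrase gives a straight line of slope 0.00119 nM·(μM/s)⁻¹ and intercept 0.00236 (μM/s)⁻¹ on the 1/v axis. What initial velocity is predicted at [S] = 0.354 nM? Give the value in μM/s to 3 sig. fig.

175 μM/s

The y-intercept is 1/Vmax, so Vmax = 1/0.00236 = 424 μM/s.
The slope is Km/Vmax, so Km = 0.00119 × 424 = 0.504 nM.
Then v = 424 × 0.354/(0.504 + 0.354) = 175 μM/s.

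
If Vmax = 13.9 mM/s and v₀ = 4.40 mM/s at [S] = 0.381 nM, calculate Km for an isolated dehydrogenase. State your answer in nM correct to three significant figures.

0.823 nM

From v = Vmax[S]/(Km+[S]), Km = [S](Vmax − v)/v.
Km = 0.381 × (13.9 − 4.40) / 4.40 = 3.620/4.40 = 0.823 nM.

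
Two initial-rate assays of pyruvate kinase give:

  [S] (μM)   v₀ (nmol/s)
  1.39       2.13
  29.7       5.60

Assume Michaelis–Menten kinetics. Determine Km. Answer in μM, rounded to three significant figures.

2.58 μM

In reciprocal form, 1/v = (Km/Vmax)·(1/[S]) + 1/Vmax. The two points give (1/[S], 1/v) = (0.7194, 0.4695) and (0.03367, 0.1786).
Slope = (0.4695 − 0.1786)/(0.7194 − 0.03367) = 0.4242; intercept = 0.4695 − 0.4242×0.7194 = 0.1643.
Vmax = 1/intercept = 6.09 nmol/s; Km = slope × Vmax = 0.4242 × 6.09 = 2.58 μM.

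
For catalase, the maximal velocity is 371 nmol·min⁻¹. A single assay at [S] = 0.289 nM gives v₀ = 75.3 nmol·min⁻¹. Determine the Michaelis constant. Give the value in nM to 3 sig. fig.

v/Vmax = 75.3/371 = 0.2030 = [S]/(Km+[S]).
So Km + [S] = [S]/0.2030 = 1.424 nM, giving Km = 1.424 − 0.289 = 1.13 nM.

1.13 nM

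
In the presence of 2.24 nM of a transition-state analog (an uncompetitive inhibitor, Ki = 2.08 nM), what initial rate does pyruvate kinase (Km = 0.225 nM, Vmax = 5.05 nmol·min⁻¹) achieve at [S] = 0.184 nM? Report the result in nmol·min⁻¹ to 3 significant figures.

α = 1 + [I]/Ki = 1 + 2.24/2.08 = 2.077.
For an uncompetitive inhibitor, both parameters are divided by α, giving Vmax/α and Km/α: Km,app = 0.108 nM, Vmax,app = 2.43 nmol·min⁻¹.
v = Vmax,app·[S]/(Km,app + [S]) = 2.43 × 0.184/(0.108 + 0.184) = 1.53 nmol·min⁻¹.

1.53 nmol·min⁻¹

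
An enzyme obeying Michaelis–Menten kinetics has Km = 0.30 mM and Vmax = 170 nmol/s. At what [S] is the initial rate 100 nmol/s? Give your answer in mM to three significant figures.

0.429 mM

Rearranging v = Vmax[S]/(Km+[S]) gives [S] = Km·v/(Vmax − v).
[S] = 0.30 × 100 / (170 − 100) = 30.00/70.00 = 0.429 mM.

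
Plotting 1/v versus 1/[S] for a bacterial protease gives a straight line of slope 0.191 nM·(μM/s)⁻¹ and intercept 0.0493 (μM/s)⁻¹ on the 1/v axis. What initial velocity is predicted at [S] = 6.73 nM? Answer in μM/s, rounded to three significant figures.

The y-intercept is 1/Vmax, so Vmax = 1/0.0493 = 20.3 μM/s.
The slope is Km/Vmax, so Km = 0.191 × 20.3 = 3.87 nM.
Then v = 20.3 × 6.73/(3.87 + 6.73) = 12.9 μM/s.

12.9 μM/s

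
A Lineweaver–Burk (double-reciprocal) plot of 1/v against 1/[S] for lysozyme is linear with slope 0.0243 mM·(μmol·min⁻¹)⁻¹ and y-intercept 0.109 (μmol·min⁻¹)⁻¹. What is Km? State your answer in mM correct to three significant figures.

0.223 mM

y-intercept = 1/Vmax ⇒ Vmax = 9.17 μmol·min⁻¹; slope = Km/Vmax ⇒ Km = slope × Vmax.
Km = 0.0243 × 9.17 = 0.223 mM.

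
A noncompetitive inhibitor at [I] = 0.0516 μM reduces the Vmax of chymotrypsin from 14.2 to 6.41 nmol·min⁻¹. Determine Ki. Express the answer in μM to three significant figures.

Noncompetitive: Vmax,app = Vmax/α with α = 1 + [I]/Ki.
α = Vmax/Vmax,app = 14.2/6.41 = 2.215.
Since α = 1 + [I]/Ki, [I]/Ki = 2.215 − 1 = 1.215 and Ki = 0.0516/1.215 = 0.0425 μM.

0.0425 μM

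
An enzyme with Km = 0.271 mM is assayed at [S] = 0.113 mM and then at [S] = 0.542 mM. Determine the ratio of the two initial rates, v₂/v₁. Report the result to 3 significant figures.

The fractional saturations are [S]/(Km+[S]) = 0.113/0.3840 = 0.2943 and 0.542/0.8130 = 0.6667.
v₂/v₁ is just their ratio: 0.6667/0.2943 = 2.27.

2.27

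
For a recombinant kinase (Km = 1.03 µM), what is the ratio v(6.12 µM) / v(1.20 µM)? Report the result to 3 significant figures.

Since Vmax cancels, v₂/v₁ = [S]₂(Km+[S]₁) / [S]₁(Km+[S]₂).
= 6.12×(1.03+1.20) / (1.20×(1.03+6.12)) = 13.65/8.580 = 1.59.

1.59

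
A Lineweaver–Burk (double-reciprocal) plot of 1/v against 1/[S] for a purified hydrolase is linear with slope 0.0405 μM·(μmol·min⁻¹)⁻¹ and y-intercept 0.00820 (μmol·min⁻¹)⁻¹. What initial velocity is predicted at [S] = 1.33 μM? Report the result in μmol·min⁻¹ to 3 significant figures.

25.9 μmol·min⁻¹

The y-intercept is 1/Vmax, so Vmax = 1/0.00820 = 122 μmol·min⁻¹.
The slope is Km/Vmax, so Km = 0.0405 × 122 = 4.94 μM.
Then v = 122 × 1.33/(4.94 + 1.33) = 25.9 μmol·min⁻¹.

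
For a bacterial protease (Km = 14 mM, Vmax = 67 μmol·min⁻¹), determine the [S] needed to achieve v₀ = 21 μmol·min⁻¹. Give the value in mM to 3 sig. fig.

The required fractional saturation is v/Vmax = 21/67 = 0.3134.
Then [S]/(Km+[S]) = 0.3134 ⇒ [S] = 14 × 0.3134/(1 − 0.3134) = 6.39 mM.

6.39 mM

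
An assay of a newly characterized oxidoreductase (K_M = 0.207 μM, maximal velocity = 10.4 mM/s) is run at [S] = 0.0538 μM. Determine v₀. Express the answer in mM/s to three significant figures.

2.15 mM/s

[S]/(Km+[S]) = 0.0538/0.2608 = 0.2063, the fractional saturation.
v = 0.2063 × Vmax = 0.2063 × 10.4 = 2.15 mM/s.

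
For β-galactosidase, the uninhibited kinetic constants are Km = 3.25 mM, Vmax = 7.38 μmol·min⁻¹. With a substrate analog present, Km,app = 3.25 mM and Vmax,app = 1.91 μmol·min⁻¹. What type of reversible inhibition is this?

noncompetitive

Vmax decreases (7.38 → 1.91 μmol·min⁻¹) while Km is unchanged — pure noncompetitive inhibition.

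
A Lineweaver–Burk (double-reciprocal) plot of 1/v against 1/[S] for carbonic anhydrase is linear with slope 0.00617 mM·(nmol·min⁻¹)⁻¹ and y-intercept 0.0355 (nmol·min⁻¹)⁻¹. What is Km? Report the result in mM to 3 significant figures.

y-intercept = 1/Vmax ⇒ Vmax = 28.2 nmol·min⁻¹; slope = Km/Vmax ⇒ Km = slope × Vmax.
Km = 0.00617 × 28.2 = 0.174 mM.

0.174 mM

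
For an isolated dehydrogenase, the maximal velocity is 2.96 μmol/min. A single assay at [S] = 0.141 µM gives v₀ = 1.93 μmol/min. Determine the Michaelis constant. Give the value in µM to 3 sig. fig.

v/Vmax = 1.93/2.96 = 0.6520 = [S]/(Km+[S]).
So Km + [S] = [S]/0.6520 = 0.2162 µM, giving Km = 0.2162 − 0.141 = 0.0752 µM.

0.0752 µM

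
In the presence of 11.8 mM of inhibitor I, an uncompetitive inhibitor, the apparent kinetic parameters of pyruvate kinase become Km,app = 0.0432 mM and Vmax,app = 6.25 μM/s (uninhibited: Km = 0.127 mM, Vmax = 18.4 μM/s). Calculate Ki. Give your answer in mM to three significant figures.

Uncompetitive: Vmax,app = Vmax/α (and Km,app = Km/α) with α = 1 + [I]/Ki.
α = Vmax/Vmax,app = 18.4/6.25 = 2.944.
Ki = [I]/(α − 1) = 11.8/1.944 = 6.07 mM.

6.07 mM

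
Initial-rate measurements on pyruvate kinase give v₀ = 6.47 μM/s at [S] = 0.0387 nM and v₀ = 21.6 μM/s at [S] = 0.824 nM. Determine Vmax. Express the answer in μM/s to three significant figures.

24.4 μM/s

In reciprocal form, 1/v = (Km/Vmax)·(1/[S]) + 1/Vmax. The two points give (1/[S], 1/v) = (25.84, 0.1546) and (1.214, 0.04630).
Slope = (0.1546 − 0.04630)/(25.84 − 1.214) = 0.004396; intercept = 0.1546 − 0.004396×25.84 = 0.04096.
Vmax = 1/intercept = 24.4 μM/s; Km = slope × Vmax = 0.004396 × 24.4 = 0.107 nM.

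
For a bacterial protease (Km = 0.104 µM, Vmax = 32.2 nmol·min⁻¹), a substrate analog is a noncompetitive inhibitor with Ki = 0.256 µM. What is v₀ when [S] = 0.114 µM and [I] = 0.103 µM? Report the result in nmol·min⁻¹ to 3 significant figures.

12.0 nmol·min⁻¹

With α = 1 + [I]/Ki = 1 + 0.103/0.256 = 1.402, the noncompetitive rate law is v = (Vmax/α)·[S] / (Km + [S]).
v = (32.2/1.402)×0.114 / (0.104 + 0.114) = 2.618/0.2180 = 12.0 nmol·min⁻¹.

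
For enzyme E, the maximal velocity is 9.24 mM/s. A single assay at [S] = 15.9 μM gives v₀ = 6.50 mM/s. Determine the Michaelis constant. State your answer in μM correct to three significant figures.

From v = Vmax[S]/(Km+[S]), Km = [S](Vmax − v)/v.
Km = 15.9 × (9.24 − 6.50) / 6.50 = 43.57/6.50 = 6.70 μM.

6.70 μM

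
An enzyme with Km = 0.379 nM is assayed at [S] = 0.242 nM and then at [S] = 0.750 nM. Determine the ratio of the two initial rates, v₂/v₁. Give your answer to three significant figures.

1.70

The fractional saturations are [S]/(Km+[S]) = 0.242/0.6210 = 0.3897 and 0.750/1.129 = 0.6643.
v₂/v₁ is just their ratio: 0.6643/0.3897 = 1.70.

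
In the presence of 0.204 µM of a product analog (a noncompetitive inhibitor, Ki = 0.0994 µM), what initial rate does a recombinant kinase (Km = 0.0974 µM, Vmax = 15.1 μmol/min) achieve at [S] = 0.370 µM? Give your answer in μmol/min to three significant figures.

With α = 1 + [I]/Ki = 1 + 0.204/0.0994 = 3.052, the noncompetitive rate law is v = (Vmax/α)·[S] / (Km + [S]).
v = (15.1/3.052)×0.370 / (0.0974 + 0.370) = 1.830/0.4674 = 3.92 μmol/min.

3.92 μmol/min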